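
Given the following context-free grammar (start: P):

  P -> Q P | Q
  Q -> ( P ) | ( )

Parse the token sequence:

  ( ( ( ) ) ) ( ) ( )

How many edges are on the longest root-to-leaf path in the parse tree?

[P [Q ( [P [Q ( [P [Q ( )]] )]] )] [P [Q ( )] [P [Q ( )]]]]

6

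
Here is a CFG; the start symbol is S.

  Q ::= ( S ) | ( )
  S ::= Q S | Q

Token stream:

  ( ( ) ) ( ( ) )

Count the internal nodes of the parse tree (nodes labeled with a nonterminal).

8

[S [Q ( [S [Q ( )]] )] [S [Q ( [S [Q ( )]] )]]]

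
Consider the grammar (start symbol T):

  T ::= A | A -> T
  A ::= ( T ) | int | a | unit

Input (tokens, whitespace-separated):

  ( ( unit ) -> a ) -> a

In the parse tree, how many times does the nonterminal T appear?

[T [A ( [T [A ( [T [A unit]] )] -> [T [A a]]] )] -> [T [A a]]]

5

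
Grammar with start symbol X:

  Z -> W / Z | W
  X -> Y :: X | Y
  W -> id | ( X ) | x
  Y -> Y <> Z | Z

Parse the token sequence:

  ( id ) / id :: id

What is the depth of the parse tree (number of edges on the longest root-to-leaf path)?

[X [Y [Z [W ( [X [Y [Z [W id]]]] )] / [Z [W id]]]] :: [X [Y [Z [W id]]]]]

8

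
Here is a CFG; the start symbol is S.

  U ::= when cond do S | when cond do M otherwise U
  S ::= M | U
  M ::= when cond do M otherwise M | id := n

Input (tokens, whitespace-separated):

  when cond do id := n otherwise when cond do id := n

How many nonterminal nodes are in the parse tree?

6

[S [U when cond do [M id := n] otherwise [U when cond do [S [M id := n]]]]]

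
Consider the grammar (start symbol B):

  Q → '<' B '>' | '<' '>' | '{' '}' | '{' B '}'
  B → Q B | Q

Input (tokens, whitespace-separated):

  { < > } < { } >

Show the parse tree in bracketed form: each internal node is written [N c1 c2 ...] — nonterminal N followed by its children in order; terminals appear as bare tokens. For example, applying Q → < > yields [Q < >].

[B [Q { [B [Q < >]] }] [B [Q < [B [Q { }]] >]]]

B
Q B
{ B } B
{ Q } B
{ < > } B
{ < > } Q
{ < > } < B >
{ < > } < Q >
{ < > } < { } >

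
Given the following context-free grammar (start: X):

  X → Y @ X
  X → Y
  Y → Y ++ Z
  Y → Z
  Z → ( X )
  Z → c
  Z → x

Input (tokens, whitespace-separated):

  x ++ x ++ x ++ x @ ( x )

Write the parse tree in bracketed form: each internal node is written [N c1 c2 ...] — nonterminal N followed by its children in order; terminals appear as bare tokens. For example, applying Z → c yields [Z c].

[X [Y [Y [Y [Y [Z x]] ++ [Z x]] ++ [Z x]] ++ [Z x]] @ [X [Y [Z ( [X [Y [Z x]]] )]]]]

X
Y @ X
Y ++ Z @ X
Y ++ Z ++ Z @ X
Y ++ Z ++ Z ++ Z @ X
Z ++ Z ++ Z ++ Z @ X
x ++ Z ++ Z ++ Z @ X
x ++ x ++ Z ++ Z @ X
x ++ x ++ x ++ Z @ X
x ++ x ++ x ++ x @ X
x ++ x ++ x ++ x @ Y
x ++ x ++ x ++ x @ Z
x ++ x ++ x ++ x @ ( X )
x ++ x ++ x ++ x @ ( Y )
x ++ x ++ x ++ x @ ( Z )
x ++ x ++ x ++ x @ ( x )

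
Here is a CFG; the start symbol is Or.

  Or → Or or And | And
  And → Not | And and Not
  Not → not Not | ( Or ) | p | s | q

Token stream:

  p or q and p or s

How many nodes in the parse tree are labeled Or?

[Or [Or [Or [And [Not p]]] or [And [And [Not q]] and [Not p]]] or [And [Not s]]]

3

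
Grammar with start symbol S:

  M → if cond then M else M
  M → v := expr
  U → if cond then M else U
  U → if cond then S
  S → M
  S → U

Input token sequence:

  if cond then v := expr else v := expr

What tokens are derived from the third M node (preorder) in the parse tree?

v := expr

[S [M if cond then [M v := expr] else [M v := expr]]]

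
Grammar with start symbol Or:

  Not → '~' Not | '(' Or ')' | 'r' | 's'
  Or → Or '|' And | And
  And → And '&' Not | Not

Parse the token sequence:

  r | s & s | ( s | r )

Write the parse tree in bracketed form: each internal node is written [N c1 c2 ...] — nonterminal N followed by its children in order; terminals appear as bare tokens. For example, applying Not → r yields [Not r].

[Or [Or [Or [And [Not r]]] | [And [And [Not s]] & [Not s]]] | [And [Not ( [Or [Or [And [Not s]]] | [And [Not r]]] )]]]

Or
Or | And
Or | And | And
And | And | And
Not | And | And
r | And | And
r | And & Not | And
r | Not & Not | And
r | s & Not | And
r | s & s | And
r | s & s | Not
r | s & s | ( Or )
r | s & s | ( Or | And )
r | s & s | ( And | And )
r | s & s | ( Not | And )
r | s & s | ( s | And )
r | s & s | ( s | Not )
r | s & s | ( s | r )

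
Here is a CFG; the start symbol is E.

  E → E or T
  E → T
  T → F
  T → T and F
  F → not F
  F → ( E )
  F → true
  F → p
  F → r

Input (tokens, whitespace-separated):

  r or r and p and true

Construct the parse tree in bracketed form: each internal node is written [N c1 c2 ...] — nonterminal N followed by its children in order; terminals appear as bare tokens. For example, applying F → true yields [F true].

E
E or T
T or T
F or T
r or T
r or T and F
r or T and F and F
r or F and F and F
r or r and F and F
r or r and p and F
r or r and p and true

[E [E [T [F r]]] or [T [T [T [F r]] and [F p]] and [F true]]]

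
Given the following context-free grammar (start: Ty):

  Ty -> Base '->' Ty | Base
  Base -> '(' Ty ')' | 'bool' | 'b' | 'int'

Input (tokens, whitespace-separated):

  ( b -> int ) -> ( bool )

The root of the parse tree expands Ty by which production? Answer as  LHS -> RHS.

[Ty [Base ( [Ty [Base b] -> [Ty [Base int]]] )] -> [Ty [Base ( [Ty [Base bool]] )]]]

Ty -> Base '->' Ty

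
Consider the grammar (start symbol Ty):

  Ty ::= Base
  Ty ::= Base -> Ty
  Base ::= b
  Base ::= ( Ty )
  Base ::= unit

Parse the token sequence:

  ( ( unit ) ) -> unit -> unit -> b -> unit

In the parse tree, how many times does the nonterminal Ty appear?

[Ty [Base ( [Ty [Base ( [Ty [Base unit]] )]] )] -> [Ty [Base unit] -> [Ty [Base unit] -> [Ty [Base b] -> [Ty [Base unit]]]]]]

7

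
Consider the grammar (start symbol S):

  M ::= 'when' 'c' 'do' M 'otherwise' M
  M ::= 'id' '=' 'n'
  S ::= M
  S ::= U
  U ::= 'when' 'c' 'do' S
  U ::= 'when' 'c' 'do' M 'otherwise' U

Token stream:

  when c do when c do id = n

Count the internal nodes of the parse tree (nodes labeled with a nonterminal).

[S [U when c do [S [U when c do [S [M id = n]]]]]]

6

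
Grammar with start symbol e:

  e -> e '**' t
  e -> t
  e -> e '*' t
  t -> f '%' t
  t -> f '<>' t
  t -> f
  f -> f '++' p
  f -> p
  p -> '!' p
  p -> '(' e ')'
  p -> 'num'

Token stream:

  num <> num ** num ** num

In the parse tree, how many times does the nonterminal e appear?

3

[e [e [e [t [f [p num]] <> [t [f [p num]]]]] ** [t [f [p num]]]] ** [t [f [p num]]]]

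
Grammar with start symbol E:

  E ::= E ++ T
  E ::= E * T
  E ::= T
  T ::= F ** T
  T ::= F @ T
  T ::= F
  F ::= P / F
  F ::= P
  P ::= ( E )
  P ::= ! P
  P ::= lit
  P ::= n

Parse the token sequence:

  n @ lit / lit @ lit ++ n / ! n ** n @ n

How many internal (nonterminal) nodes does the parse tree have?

[E [E [T [F [P n]] @ [T [F [P lit] / [F [P lit]]] @ [T [F [P lit]]]]]] ++ [T [F [P n] / [F [P ! [P n]]]] ** [T [F [P n]] @ [T [F [P n]]]]]]

25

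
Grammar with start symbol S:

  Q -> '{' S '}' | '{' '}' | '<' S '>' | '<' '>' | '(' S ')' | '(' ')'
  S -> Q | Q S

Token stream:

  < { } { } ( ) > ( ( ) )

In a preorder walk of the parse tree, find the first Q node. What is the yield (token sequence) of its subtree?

[S [Q < [S [Q { }] [S [Q { }] [S [Q ( )]]]] >] [S [Q ( [S [Q ( )]] )]]]

< { } { } ( ) >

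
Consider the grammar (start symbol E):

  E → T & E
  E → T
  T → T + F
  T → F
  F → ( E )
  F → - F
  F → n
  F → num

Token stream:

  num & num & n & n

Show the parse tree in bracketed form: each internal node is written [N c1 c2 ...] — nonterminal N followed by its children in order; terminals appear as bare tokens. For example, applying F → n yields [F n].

E
T & E
F & E
num & E
num & T & E
num & F & E
num & num & E
num & num & T & E
num & num & F & E
num & num & n & E
num & num & n & T
num & num & n & F
num & num & n & n

[E [T [F num]] & [E [T [F num]] & [E [T [F n]] & [E [T [F n]]]]]]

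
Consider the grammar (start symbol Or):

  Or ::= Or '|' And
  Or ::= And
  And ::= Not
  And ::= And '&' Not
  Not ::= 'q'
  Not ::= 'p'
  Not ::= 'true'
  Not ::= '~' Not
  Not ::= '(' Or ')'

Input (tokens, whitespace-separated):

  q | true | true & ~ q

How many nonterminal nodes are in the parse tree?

12

[Or [Or [Or [And [Not q]]] | [And [Not true]]] | [And [And [Not true]] & [Not ~ [Not q]]]]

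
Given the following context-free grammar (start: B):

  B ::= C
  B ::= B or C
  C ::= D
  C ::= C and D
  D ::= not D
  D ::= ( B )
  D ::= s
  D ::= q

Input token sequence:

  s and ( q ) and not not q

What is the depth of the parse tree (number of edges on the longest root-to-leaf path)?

7

[B [C [C [C [D s]] and [D ( [B [C [D q]]] )]] and [D not [D not [D q]]]]]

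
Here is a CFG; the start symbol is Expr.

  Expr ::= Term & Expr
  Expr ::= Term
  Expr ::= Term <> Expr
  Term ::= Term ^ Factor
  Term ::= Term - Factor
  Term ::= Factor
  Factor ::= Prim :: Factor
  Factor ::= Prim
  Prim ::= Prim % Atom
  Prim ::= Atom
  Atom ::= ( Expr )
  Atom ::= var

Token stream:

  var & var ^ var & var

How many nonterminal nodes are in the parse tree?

[Expr [Term [Factor [Prim [Atom var]]]] & [Expr [Term [Term [Factor [Prim [Atom var]]]] ^ [Factor [Prim [Atom var]]]] & [Expr [Term [Factor [Prim [Atom var]]]]]]]

19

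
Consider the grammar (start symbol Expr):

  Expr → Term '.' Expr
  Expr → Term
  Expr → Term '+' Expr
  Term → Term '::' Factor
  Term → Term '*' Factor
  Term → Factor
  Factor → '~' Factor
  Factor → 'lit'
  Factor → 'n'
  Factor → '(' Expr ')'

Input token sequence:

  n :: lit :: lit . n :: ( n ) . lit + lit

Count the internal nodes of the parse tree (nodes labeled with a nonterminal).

21

[Expr [Term [Term [Term [Factor n]] :: [Factor lit]] :: [Factor lit]] . [Expr [Term [Term [Factor n]] :: [Factor ( [Expr [Term [Factor n]]] )]] . [Expr [Term [Factor lit]] + [Expr [Term [Factor lit]]]]]]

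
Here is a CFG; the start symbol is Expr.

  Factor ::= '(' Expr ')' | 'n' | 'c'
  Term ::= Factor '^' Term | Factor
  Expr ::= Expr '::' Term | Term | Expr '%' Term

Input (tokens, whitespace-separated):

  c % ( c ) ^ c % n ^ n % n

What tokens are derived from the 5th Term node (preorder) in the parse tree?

n ^ n

[Expr [Expr [Expr [Expr [Term [Factor c]]] % [Term [Factor ( [Expr [Term [Factor c]]] )] ^ [Term [Factor c]]]] % [Term [Factor n] ^ [Term [Factor n]]]] % [Term [Factor n]]]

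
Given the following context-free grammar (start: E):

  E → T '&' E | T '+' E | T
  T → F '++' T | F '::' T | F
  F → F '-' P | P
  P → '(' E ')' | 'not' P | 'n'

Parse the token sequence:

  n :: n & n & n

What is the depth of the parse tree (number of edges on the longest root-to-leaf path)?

6

[E [T [F [P n]] :: [T [F [P n]]]] & [E [T [F [P n]]] & [E [T [F [P n]]]]]]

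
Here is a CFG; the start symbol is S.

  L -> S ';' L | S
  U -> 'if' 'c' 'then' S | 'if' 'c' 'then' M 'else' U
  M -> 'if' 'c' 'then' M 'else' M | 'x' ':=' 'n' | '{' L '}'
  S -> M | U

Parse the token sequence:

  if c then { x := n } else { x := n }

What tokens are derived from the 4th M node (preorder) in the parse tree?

[S [M if c then [M { [L [S [M x := n]]] }] else [M { [L [S [M x := n]]] }]]]

{ x := n }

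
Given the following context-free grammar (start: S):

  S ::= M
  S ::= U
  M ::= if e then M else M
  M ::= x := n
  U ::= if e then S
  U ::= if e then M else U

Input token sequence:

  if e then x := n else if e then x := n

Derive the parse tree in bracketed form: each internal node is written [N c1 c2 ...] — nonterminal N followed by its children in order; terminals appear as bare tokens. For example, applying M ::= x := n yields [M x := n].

[S [U if e then [M x := n] else [U if e then [S [M x := n]]]]]

S
U
if e then M else U
if e then x := n else U
if e then x := n else if e then S
if e then x := n else if e then M
if e then x := n else if e then x := n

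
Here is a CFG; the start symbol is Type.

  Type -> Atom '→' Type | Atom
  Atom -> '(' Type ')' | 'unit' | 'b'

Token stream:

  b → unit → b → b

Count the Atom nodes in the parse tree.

[Type [Atom b] → [Type [Atom unit] → [Type [Atom b] → [Type [Atom b]]]]]

4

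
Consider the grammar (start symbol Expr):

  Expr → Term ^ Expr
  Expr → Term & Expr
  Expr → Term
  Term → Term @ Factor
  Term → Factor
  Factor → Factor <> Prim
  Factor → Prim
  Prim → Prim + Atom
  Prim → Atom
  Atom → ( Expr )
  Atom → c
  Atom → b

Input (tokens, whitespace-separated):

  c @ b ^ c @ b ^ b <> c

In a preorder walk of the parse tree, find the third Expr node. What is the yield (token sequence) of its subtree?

b <> c

[Expr [Term [Term [Factor [Prim [Atom c]]]] @ [Factor [Prim [Atom b]]]] ^ [Expr [Term [Term [Factor [Prim [Atom c]]]] @ [Factor [Prim [Atom b]]]] ^ [Expr [Term [Factor [Factor [Prim [Atom b]]] <> [Prim [Atom c]]]]]]]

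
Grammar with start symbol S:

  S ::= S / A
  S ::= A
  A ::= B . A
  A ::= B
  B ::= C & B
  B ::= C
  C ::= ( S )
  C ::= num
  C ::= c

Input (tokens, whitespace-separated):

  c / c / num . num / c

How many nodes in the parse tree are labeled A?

[S [S [S [S [A [B [C c]]]] / [A [B [C c]]]] / [A [B [C num]] . [A [B [C num]]]]] / [A [B [C c]]]]

5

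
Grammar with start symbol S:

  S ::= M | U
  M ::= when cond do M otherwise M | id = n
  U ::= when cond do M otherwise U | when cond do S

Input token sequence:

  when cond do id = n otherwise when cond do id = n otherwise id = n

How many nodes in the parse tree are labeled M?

5

[S [M when cond do [M id = n] otherwise [M when cond do [M id = n] otherwise [M id = n]]]]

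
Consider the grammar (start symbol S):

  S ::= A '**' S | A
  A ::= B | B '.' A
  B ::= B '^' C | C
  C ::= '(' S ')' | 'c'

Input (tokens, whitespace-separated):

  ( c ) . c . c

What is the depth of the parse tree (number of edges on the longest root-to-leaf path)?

[S [A [B [C ( [S [A [B [C c]]]] )]] . [A [B [C c]] . [A [B [C c]]]]]]

8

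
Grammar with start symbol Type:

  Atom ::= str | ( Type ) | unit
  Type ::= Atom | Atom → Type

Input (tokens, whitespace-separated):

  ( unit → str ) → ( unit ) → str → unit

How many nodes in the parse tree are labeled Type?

7

[Type [Atom ( [Type [Atom unit] → [Type [Atom str]]] )] → [Type [Atom ( [Type [Atom unit]] )] → [Type [Atom str] → [Type [Atom unit]]]]]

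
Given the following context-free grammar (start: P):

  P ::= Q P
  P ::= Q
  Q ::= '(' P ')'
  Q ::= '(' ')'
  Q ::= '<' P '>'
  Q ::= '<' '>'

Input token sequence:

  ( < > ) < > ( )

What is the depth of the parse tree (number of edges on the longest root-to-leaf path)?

[P [Q ( [P [Q < >]] )] [P [Q < >] [P [Q ( )]]]]

4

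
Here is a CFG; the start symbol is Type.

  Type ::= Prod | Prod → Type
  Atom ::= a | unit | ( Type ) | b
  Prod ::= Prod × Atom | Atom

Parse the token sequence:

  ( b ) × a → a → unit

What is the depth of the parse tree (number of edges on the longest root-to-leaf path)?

[Type [Prod [Prod [Atom ( [Type [Prod [Atom b]]] )]] × [Atom a]] → [Type [Prod [Atom a]] → [Type [Prod [Atom unit]]]]]

7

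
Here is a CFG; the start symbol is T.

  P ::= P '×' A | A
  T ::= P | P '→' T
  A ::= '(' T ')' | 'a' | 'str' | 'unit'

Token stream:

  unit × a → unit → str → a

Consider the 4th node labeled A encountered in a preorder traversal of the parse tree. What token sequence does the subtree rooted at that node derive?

str

[T [P [P [A unit]] × [A a]] → [T [P [A unit]] → [T [P [A str]] → [T [P [A a]]]]]]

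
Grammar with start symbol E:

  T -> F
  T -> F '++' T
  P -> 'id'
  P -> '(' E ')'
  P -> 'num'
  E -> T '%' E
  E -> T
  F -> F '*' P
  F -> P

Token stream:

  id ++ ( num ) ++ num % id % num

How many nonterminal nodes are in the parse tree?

22

[E [T [F [P id]] ++ [T [F [P ( [E [T [F [P num]]]] )]] ++ [T [F [P num]]]]] % [E [T [F [P id]]] % [E [T [F [P num]]]]]]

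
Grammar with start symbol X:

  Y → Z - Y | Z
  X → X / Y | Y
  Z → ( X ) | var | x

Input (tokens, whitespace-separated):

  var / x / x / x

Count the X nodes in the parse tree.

4

[X [X [X [X [Y [Z var]]] / [Y [Z x]]] / [Y [Z x]]] / [Y [Z x]]]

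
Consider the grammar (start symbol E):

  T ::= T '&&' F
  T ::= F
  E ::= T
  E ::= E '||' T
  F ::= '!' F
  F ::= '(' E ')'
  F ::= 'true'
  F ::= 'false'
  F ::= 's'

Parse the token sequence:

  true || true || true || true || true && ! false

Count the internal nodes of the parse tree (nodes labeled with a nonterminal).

[E [E [E [E [E [T [F true]]] || [T [F true]]] || [T [F true]]] || [T [F true]]] || [T [T [F true]] && [F ! [F false]]]]

18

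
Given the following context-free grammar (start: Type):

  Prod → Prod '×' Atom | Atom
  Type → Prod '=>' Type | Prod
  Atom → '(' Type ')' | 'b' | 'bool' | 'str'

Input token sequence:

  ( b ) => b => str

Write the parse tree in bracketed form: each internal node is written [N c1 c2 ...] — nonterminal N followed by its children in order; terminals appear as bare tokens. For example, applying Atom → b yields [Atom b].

Type
Prod => Type
Atom => Type
( Type ) => Type
( Prod ) => Type
( Atom ) => Type
( b ) => Type
( b ) => Prod => Type
( b ) => Atom => Type
( b ) => b => Type
( b ) => b => Prod
( b ) => b => Atom
( b ) => b => str

[Type [Prod [Atom ( [Type [Prod [Atom b]]] )]] => [Type [Prod [Atom b]] => [Type [Prod [Atom str]]]]]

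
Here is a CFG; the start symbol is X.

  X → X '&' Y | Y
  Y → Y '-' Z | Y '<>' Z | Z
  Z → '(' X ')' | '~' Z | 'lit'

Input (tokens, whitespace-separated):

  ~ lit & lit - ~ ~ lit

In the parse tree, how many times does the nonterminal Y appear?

[X [X [Y [Z ~ [Z lit]]]] & [Y [Y [Z lit]] - [Z ~ [Z ~ [Z lit]]]]]

3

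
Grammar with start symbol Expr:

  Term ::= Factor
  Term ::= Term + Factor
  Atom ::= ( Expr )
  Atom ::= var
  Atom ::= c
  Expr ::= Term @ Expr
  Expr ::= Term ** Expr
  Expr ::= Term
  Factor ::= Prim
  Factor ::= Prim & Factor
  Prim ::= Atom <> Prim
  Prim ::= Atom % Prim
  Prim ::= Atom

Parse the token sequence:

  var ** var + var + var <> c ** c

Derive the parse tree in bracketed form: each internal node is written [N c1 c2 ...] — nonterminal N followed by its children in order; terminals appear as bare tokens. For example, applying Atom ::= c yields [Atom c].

[Expr [Term [Factor [Prim [Atom var]]]] ** [Expr [Term [Term [Term [Factor [Prim [Atom var]]]] + [Factor [Prim [Atom var]]]] + [Factor [Prim [Atom var] <> [Prim [Atom c]]]]] ** [Expr [Term [Factor [Prim [Atom c]]]]]]]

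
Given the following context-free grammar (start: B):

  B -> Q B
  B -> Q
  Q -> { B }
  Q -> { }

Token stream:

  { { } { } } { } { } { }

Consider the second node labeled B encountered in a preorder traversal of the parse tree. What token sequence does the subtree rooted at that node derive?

[B [Q { [B [Q { }] [B [Q { }]]] }] [B [Q { }] [B [Q { }] [B [Q { }]]]]]

{ } { }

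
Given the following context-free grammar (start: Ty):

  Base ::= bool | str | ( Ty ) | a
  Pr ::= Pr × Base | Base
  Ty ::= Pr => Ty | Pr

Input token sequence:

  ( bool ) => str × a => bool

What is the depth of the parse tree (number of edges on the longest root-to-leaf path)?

6

[Ty [Pr [Base ( [Ty [Pr [Base bool]]] )]] => [Ty [Pr [Pr [Base str]] × [Base a]] => [Ty [Pr [Base bool]]]]]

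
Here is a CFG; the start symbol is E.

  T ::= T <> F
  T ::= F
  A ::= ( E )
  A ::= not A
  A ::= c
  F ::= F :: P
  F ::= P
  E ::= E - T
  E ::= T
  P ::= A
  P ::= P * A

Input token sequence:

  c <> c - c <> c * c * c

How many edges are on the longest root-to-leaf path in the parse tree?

7

[E [E [T [T [F [P [A c]]]] <> [F [P [A c]]]]] - [T [T [F [P [A c]]]] <> [F [P [P [P [A c]] * [A c]] * [A c]]]]]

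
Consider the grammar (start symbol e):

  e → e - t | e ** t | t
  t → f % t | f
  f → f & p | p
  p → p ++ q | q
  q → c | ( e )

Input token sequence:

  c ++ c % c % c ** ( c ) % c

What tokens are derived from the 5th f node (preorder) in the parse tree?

[e [e [t [f [p [p [q c]] ++ [q c]]] % [t [f [p [q c]]] % [t [f [p [q c]]]]]]] ** [t [f [p [q ( [e [t [f [p [q c]]]]] )]]] % [t [f [p [q c]]]]]]

c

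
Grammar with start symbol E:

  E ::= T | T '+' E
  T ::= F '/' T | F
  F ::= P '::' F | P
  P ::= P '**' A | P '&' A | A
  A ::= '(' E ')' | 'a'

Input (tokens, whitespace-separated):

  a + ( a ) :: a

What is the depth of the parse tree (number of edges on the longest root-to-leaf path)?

11

[E [T [F [P [A a]]]] + [E [T [F [P [A ( [E [T [F [P [A a]]]]] )]] :: [F [P [A a]]]]]]]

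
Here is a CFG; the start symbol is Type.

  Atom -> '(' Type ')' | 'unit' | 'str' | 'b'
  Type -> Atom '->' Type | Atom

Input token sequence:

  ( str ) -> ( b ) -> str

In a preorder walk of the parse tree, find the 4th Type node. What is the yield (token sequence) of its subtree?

[Type [Atom ( [Type [Atom str]] )] -> [Type [Atom ( [Type [Atom b]] )] -> [Type [Atom str]]]]

b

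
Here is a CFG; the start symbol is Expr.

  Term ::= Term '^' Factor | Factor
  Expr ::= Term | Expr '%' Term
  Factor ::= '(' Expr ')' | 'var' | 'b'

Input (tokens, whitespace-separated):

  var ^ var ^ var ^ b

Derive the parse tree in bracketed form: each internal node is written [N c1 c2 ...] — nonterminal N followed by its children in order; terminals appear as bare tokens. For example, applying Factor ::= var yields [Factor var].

Expr
Term
Term ^ Factor
Term ^ Factor ^ Factor
Term ^ Factor ^ Factor ^ Factor
Factor ^ Factor ^ Factor ^ Factor
var ^ Factor ^ Factor ^ Factor
var ^ var ^ Factor ^ Factor
var ^ var ^ var ^ Factor
var ^ var ^ var ^ b

[Expr [Term [Term [Term [Term [Factor var]] ^ [Factor var]] ^ [Factor var]] ^ [Factor b]]]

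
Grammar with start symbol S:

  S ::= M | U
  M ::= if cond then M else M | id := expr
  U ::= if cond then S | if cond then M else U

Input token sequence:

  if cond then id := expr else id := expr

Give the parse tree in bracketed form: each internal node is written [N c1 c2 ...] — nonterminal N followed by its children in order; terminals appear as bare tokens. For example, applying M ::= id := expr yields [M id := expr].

S
M
if cond then M else M
if cond then id := expr else M
if cond then id := expr else id := expr

[S [M if cond then [M id := expr] else [M id := expr]]]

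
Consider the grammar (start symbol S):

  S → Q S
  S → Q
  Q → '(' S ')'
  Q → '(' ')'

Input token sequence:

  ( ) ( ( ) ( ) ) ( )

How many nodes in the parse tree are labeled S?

5

[S [Q ( )] [S [Q ( [S [Q ( )] [S [Q ( )]]] )] [S [Q ( )]]]]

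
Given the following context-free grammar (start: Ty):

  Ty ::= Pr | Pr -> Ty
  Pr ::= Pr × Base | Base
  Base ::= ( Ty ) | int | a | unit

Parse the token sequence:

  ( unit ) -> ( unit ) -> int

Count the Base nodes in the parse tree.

[Ty [Pr [Base ( [Ty [Pr [Base unit]]] )]] -> [Ty [Pr [Base ( [Ty [Pr [Base unit]]] )]] -> [Ty [Pr [Base int]]]]]

5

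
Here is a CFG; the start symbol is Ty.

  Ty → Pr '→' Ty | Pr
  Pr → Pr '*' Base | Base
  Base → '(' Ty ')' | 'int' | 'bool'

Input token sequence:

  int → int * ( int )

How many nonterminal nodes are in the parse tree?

[Ty [Pr [Base int]] → [Ty [Pr [Pr [Base int]] * [Base ( [Ty [Pr [Base int]]] )]]]]

11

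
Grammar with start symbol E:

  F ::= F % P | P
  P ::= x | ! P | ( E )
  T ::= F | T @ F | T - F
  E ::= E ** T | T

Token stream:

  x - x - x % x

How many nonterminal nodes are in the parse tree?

12

[E [T [T [T [F [P x]]] - [F [P x]]] - [F [F [P x]] % [P x]]]]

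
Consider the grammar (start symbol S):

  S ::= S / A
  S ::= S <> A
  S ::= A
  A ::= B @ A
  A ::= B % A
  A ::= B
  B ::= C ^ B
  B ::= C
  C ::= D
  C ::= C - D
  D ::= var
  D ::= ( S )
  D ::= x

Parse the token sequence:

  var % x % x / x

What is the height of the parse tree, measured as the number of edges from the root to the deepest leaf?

8

[S [S [A [B [C [D var]]] % [A [B [C [D x]]] % [A [B [C [D x]]]]]]] / [A [B [C [D x]]]]]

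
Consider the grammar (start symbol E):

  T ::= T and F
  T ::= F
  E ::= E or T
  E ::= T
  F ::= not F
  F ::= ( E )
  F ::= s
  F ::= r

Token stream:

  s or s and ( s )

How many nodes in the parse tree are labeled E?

3

[E [E [T [F s]]] or [T [T [F s]] and [F ( [E [T [F s]]] )]]]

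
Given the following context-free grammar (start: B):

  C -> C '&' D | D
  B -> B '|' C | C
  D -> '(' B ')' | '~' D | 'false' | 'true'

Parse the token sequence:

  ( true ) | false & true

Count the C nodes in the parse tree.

4

[B [B [C [D ( [B [C [D true]]] )]]] | [C [C [D false]] & [D true]]]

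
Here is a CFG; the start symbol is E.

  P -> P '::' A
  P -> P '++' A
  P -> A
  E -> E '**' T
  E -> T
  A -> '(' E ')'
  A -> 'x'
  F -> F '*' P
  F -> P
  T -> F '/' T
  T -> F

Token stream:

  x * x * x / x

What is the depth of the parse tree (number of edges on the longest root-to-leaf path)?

[E [T [F [F [F [P [A x]]] * [P [A x]]] * [P [A x]]] / [T [F [P [A x]]]]]]

7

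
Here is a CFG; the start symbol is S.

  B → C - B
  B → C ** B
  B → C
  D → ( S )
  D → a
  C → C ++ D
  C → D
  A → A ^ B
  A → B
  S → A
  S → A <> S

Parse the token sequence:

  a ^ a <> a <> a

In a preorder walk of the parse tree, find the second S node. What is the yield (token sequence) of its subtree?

[S [A [A [B [C [D a]]]] ^ [B [C [D a]]]] <> [S [A [B [C [D a]]]] <> [S [A [B [C [D a]]]]]]]

a <> a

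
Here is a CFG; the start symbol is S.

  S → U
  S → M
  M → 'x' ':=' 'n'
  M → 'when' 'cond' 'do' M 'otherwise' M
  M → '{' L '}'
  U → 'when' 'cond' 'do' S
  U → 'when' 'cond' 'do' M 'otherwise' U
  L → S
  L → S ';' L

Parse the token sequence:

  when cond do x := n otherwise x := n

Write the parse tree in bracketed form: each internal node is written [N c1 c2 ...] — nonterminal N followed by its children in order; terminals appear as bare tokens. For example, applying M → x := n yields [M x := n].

S
M
when cond do M otherwise M
when cond do x := n otherwise M
when cond do x := n otherwise x := n

[S [M when cond do [M x := n] otherwise [M x := n]]]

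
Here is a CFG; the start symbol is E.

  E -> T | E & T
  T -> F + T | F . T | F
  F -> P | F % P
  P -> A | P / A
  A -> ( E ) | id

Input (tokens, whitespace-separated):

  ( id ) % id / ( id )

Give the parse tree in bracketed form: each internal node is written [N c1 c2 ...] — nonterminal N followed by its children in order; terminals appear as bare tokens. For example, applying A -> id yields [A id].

E
T
F
F % P
P % P
A % P
( E ) % P
( T ) % P
( F ) % P
( P ) % P
( A ) % P
( id ) % P
( id ) % P / A
( id ) % A / A
( id ) % id / A
( id ) % id / ( E )
( id ) % id / ( T )
( id ) % id / ( F )
( id ) % id / ( P )
( id ) % id / ( A )
( id ) % id / ( id )

[E [T [F [F [P [A ( [E [T [F [P [A id]]]]] )]]] % [P [P [A id]] / [A ( [E [T [F [P [A id]]]]] )]]]]]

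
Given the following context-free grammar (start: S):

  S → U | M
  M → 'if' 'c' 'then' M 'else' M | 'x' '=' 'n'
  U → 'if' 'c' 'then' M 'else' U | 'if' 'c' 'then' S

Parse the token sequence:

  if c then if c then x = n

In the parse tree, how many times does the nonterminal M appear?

1

[S [U if c then [S [U if c then [S [M x = n]]]]]]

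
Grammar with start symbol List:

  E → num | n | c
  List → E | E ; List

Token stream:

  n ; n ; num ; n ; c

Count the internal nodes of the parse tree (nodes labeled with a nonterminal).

[List [E n] ; [List [E n] ; [List [E num] ; [List [E n] ; [List [E c]]]]]]

10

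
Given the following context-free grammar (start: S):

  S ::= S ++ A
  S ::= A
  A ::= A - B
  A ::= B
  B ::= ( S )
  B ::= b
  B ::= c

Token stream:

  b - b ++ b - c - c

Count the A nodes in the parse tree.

5

[S [S [A [A [B b]] - [B b]]] ++ [A [A [A [B b]] - [B c]] - [B c]]]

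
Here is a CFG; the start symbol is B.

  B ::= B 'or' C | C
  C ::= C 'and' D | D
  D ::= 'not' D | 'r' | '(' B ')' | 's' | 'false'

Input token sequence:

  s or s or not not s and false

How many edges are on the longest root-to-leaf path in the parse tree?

[B [B [B [C [D s]]] or [C [D s]]] or [C [C [D not [D not [D s]]]] and [D false]]]

6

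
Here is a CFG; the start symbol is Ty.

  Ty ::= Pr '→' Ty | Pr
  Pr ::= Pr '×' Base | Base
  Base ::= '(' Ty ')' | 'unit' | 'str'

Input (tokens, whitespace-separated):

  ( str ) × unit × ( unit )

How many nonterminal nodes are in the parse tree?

13

[Ty [Pr [Pr [Pr [Base ( [Ty [Pr [Base str]]] )]] × [Base unit]] × [Base ( [Ty [Pr [Base unit]]] )]]]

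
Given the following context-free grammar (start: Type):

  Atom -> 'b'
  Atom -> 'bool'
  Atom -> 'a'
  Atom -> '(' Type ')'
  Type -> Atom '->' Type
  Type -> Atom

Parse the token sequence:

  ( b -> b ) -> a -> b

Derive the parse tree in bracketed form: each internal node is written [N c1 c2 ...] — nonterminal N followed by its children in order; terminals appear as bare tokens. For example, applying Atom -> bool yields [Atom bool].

[Type [Atom ( [Type [Atom b] -> [Type [Atom b]]] )] -> [Type [Atom a] -> [Type [Atom b]]]]

Type
Atom -> Type
( Type ) -> Type
( Atom -> Type ) -> Type
( b -> Type ) -> Type
( b -> Atom ) -> Type
( b -> b ) -> Type
( b -> b ) -> Atom -> Type
( b -> b ) -> a -> Type
( b -> b ) -> a -> Atom
( b -> b ) -> a -> b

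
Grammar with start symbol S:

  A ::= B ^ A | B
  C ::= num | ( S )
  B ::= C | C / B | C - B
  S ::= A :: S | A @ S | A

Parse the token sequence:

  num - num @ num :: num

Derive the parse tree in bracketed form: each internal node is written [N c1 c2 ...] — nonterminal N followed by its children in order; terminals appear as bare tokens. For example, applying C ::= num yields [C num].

S
A @ S
B @ S
C - B @ S
num - B @ S
num - C @ S
num - num @ S
num - num @ A :: S
num - num @ B :: S
num - num @ C :: S
num - num @ num :: S
num - num @ num :: A
num - num @ num :: B
num - num @ num :: C
num - num @ num :: num

[S [A [B [C num] - [B [C num]]]] @ [S [A [B [C num]]] :: [S [A [B [C num]]]]]]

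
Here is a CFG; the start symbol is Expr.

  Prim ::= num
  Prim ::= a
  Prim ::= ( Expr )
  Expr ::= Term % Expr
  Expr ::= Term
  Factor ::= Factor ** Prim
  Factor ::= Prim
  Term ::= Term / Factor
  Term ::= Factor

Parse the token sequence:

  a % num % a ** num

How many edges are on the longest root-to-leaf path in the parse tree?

[Expr [Term [Factor [Prim a]]] % [Expr [Term [Factor [Prim num]]] % [Expr [Term [Factor [Factor [Prim a]] ** [Prim num]]]]]]

7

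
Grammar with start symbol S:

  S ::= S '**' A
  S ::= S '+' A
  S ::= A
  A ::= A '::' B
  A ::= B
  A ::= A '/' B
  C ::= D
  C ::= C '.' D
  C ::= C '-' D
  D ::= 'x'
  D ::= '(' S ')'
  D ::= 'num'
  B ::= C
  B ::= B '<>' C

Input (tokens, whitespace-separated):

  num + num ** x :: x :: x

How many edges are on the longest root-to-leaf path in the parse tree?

7

[S [S [S [A [B [C [D num]]]]] + [A [B [C [D num]]]]] ** [A [A [A [B [C [D x]]]] :: [B [C [D x]]]] :: [B [C [D x]]]]]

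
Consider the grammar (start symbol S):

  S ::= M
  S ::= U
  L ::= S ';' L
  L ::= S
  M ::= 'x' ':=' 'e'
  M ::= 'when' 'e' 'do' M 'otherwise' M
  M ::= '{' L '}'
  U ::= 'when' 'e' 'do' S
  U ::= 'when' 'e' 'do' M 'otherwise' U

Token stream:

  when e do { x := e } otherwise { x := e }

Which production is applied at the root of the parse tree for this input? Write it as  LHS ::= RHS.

[S [M when e do [M { [L [S [M x := e]]] }] otherwise [M { [L [S [M x := e]]] }]]]

S ::= M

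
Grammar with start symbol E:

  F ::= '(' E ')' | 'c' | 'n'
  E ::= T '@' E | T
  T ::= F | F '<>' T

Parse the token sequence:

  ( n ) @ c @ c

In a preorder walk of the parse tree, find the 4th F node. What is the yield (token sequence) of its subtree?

[E [T [F ( [E [T [F n]]] )]] @ [E [T [F c]] @ [E [T [F c]]]]]

c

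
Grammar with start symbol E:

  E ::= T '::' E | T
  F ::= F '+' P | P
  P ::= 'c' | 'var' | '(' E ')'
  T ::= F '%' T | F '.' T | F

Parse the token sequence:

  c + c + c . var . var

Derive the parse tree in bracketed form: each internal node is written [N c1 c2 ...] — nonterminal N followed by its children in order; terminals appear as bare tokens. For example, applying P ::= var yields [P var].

E
T
F . T
F + P . T
F + P + P . T
P + P + P . T
c + P + P . T
c + c + P . T
c + c + c . T
c + c + c . F . T
c + c + c . P . T
c + c + c . var . T
c + c + c . var . F
c + c + c . var . P
c + c + c . var . var

[E [T [F [F [F [P c]] + [P c]] + [P c]] . [T [F [P var]] . [T [F [P var]]]]]]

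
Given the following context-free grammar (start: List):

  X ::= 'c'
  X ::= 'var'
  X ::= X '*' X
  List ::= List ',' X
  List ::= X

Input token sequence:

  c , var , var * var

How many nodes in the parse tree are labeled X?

[List [List [List [X c]] , [X var]] , [X [X var] * [X var]]]

5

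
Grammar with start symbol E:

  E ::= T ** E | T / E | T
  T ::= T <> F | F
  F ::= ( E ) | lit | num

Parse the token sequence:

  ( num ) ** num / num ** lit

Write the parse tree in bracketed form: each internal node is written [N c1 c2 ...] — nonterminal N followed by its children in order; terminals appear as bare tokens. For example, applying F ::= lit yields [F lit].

E
T ** E
F ** E
( E ) ** E
( T ) ** E
( F ) ** E
( num ) ** E
( num ) ** T / E
( num ) ** F / E
( num ) ** num / E
( num ) ** num / T ** E
( num ) ** num / F ** E
( num ) ** num / num ** E
( num ) ** num / num ** T
( num ) ** num / num ** F
( num ) ** num / num ** lit

[E [T [F ( [E [T [F num]]] )]] ** [E [T [F num]] / [E [T [F num]] ** [E [T [F lit]]]]]]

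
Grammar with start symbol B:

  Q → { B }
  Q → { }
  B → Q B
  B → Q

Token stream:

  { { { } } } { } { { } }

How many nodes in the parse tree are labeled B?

6

[B [Q { [B [Q { [B [Q { }]] }]] }] [B [Q { }] [B [Q { [B [Q { }]] }]]]]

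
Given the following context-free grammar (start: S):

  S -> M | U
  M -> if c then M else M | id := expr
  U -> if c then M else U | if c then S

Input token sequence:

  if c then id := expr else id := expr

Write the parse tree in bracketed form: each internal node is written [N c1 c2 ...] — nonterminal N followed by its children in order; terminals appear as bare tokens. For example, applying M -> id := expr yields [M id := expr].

[S [M if c then [M id := expr] else [M id := expr]]]

S
M
if c then M else M
if c then id := expr else M
if c then id := expr else id := expr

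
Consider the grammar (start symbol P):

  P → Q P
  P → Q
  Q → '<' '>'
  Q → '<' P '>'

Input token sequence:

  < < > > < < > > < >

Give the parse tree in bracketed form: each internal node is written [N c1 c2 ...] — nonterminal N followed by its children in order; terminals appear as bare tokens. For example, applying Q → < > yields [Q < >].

[P [Q < [P [Q < >]] >] [P [Q < [P [Q < >]] >] [P [Q < >]]]]

P
Q P
< P > P
< Q > P
< < > > P
< < > > Q P
< < > > < P > P
< < > > < Q > P
< < > > < < > > P
< < > > < < > > Q
< < > > < < > > < >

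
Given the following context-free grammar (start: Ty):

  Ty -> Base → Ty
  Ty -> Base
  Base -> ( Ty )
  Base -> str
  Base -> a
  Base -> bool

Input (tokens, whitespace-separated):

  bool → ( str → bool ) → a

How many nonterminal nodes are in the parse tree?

[Ty [Base bool] → [Ty [Base ( [Ty [Base str] → [Ty [Base bool]]] )] → [Ty [Base a]]]]

10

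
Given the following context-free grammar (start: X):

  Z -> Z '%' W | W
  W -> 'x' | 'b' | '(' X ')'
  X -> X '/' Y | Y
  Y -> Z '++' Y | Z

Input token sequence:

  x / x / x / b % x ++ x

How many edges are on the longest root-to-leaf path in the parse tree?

[X [X [X [X [Y [Z [W x]]]] / [Y [Z [W x]]]] / [Y [Z [W x]]]] / [Y [Z [Z [W b]] % [W x]] ++ [Y [Z [W x]]]]]

7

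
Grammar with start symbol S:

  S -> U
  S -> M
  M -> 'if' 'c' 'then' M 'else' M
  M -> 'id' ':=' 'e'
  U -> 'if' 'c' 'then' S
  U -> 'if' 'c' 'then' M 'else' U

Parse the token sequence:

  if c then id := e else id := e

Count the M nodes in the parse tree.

3

[S [M if c then [M id := e] else [M id := e]]]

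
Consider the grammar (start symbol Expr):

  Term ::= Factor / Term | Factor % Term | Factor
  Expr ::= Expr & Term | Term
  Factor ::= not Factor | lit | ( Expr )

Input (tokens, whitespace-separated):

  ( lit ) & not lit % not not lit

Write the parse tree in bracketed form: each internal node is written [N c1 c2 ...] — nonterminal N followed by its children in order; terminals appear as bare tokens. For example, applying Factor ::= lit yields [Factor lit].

[Expr [Expr [Term [Factor ( [Expr [Term [Factor lit]]] )]]] & [Term [Factor not [Factor lit]] % [Term [Factor not [Factor not [Factor lit]]]]]]

Expr
Expr & Term
Term & Term
Factor & Term
( Expr ) & Term
( Term ) & Term
( Factor ) & Term
( lit ) & Term
( lit ) & Factor % Term
( lit ) & not Factor % Term
( lit ) & not lit % Term
( lit ) & not lit % Factor
( lit ) & not lit % not Factor
( lit ) & not lit % not not Factor
( lit ) & not lit % not not lit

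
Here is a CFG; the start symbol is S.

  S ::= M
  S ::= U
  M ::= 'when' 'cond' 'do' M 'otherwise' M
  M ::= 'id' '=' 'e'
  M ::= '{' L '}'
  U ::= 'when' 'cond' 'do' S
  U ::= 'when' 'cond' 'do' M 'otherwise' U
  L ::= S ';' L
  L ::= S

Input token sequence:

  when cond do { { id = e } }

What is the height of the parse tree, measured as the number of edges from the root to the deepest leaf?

10

[S [U when cond do [S [M { [L [S [M { [L [S [M id = e]]] }]]] }]]]]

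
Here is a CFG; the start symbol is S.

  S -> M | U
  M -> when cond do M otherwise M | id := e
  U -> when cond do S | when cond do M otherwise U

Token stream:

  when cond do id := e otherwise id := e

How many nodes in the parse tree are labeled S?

1

[S [M when cond do [M id := e] otherwise [M id := e]]]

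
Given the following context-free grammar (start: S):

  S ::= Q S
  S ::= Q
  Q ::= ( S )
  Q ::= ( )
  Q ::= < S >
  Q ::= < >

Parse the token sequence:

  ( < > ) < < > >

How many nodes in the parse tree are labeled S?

4

[S [Q ( [S [Q < >]] )] [S [Q < [S [Q < >]] >]]]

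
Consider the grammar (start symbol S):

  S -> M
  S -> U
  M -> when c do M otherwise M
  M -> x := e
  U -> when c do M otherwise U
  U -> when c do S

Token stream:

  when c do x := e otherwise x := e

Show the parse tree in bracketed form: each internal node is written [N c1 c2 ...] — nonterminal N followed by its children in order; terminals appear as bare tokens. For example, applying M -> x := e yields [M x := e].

S
M
when c do M otherwise M
when c do x := e otherwise M
when c do x := e otherwise x := e

[S [M when c do [M x := e] otherwise [M x := e]]]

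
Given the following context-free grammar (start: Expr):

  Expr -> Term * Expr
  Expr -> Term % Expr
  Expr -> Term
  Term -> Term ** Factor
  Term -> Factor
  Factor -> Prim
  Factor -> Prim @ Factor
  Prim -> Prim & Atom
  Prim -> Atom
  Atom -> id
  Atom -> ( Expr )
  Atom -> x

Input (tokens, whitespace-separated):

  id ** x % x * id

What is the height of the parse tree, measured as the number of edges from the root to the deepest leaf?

7

[Expr [Term [Term [Factor [Prim [Atom id]]]] ** [Factor [Prim [Atom x]]]] % [Expr [Term [Factor [Prim [Atom x]]]] * [Expr [Term [Factor [Prim [Atom id]]]]]]]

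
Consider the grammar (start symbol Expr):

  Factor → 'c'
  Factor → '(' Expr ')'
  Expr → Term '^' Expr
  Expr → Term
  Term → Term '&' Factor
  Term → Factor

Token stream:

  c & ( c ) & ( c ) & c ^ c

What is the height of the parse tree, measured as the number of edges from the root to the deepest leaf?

8

[Expr [Term [Term [Term [Term [Factor c]] & [Factor ( [Expr [Term [Factor c]]] )]] & [Factor ( [Expr [Term [Factor c]]] )]] & [Factor c]] ^ [Expr [Term [Factor c]]]]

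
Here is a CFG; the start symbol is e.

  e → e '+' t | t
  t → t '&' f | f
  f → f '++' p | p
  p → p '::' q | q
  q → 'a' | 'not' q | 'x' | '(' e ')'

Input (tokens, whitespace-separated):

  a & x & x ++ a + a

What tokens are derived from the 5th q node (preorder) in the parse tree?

[e [e [t [t [t [f [p [q a]]]] & [f [p [q x]]]] & [f [f [p [q x]]] ++ [p [q a]]]]] + [t [f [p [q a]]]]]

a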